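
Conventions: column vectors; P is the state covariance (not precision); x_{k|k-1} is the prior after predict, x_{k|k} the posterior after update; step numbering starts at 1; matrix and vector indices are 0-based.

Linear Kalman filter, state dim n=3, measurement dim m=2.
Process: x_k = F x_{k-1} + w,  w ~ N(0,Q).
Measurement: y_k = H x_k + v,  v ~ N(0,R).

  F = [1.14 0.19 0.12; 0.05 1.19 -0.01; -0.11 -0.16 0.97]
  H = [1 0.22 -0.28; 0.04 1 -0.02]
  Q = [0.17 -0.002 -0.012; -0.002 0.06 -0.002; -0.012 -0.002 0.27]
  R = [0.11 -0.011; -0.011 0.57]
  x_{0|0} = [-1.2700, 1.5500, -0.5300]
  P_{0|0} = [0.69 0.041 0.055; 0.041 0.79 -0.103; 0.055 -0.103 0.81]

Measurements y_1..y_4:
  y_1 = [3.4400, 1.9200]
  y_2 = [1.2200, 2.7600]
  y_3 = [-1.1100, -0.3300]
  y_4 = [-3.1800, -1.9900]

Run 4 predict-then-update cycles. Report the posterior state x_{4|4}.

x_post = [-3.4676, -0.2423, -2.8933]

step 1: x^-=[-1.2169, 1.7863, -0.6224]  P^-=[1.1350 0.2562 0.0065; 0.2562 1.1878 -0.2861; 0.0065 -0.2861 1.0824]  S=[1.5317 0.6414; 0.6414 1.7920]  K=[0.8307 -0.1291; 0.1281 0.6259; -0.1916 -0.1030]  nu=[4.0896, 0.1699]  x^+=[2.1584, 2.4164, -1.4234]  P^+=[0.1858 -0.0848 0.2654; -0.0848 0.3578 -0.0476; 0.2654 -0.0476 0.9818]
step 2: x^-=[2.7488, 2.9977, -2.0047]  P^-=[0.4722 -0.0357 0.3675; -0.0357 0.5580 -0.1107; 0.3675 -0.1107 1.1604]  S=[0.4923 0.1211; 0.1211 1.1302]  K=[0.7595 -0.1028; 0.1213 0.4814; 0.0648 -0.1124]  nu=[-2.7497, -0.3877]  x^+=[0.7004, 2.4774, -2.1392]  P^+=[0.1952 -0.0679 0.3414; -0.0679 0.2747 -0.0555; 0.3414 -0.0555 1.1458]
step 3: x^-=[1.0124, 3.0045, -2.5485]  P^-=[0.5116 -0.0326 0.4662; -0.0326 0.4425 -0.1043; 0.4662 -0.1043 1.2994]  S=[0.4823 0.0963; 0.0963 1.0146]  K=[0.7944 -0.0966; 0.1096 0.4265; 0.1902 -0.1281]  nu=[-3.4970, -3.4260]  x^+=[-1.4349, 1.1601, -2.7747]  P^+=[0.2125 -0.0644 0.3923; -0.0644 0.2431 -0.0654; 0.3923 -0.0654 1.2700]
step 4: x^-=[-1.7483, 1.3366, -2.7192]  P^-=[0.5496 -0.0358 0.5328; -0.0358 0.3985 -0.1090; 0.5328 -0.1090 1.4081]  S=[0.4887 0.0848; 0.0848 0.9706]  K=[0.8202 -0.0969; 0.0987 0.4027; 0.2590 -0.1420]  nu=[-2.4871, -3.3110]  x^+=[-3.4676, -0.2423, -2.8933]  P^+=[0.2253 -0.0647 0.4276; -0.0647 0.2296 -0.0736; 0.4276 -0.0736 1.3620]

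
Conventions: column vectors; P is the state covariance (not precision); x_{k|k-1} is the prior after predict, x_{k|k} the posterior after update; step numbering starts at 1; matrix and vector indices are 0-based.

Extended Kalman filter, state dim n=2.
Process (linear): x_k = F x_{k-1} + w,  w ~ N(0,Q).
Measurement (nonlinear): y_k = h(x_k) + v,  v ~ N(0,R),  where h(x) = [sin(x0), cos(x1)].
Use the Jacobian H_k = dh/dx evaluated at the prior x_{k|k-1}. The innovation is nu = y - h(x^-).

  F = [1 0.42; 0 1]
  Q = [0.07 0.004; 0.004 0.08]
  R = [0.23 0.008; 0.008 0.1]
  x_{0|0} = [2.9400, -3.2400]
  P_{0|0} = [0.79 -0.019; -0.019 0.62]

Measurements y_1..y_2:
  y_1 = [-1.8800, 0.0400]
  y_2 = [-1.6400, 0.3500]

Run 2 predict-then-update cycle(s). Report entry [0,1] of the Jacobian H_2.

H_jac[0,1] = 0.0000

step 1: x^-=[1.5792, -3.2400]  P^-=[0.9534 0.2454; 0.2454 0.7000]  H_jac=[-0.0084 0.0000; 0.0000 -0.0982]  S=[0.2301 0.0082; 0.0082 0.1068]  K=[-0.0268 -0.2238; 0.0140 -0.6453]  nu=[-2.8800, 1.0352]  x^+=[1.4249, -3.9484]  P^+=[0.9478 0.2300; 0.2300 0.6556]
step 2: x^-=[-0.2335, -3.9484]  P^-=[1.3266 0.5093; 0.5093 0.7356]  H_jac=[0.9729 0.0000; 0.0000 -0.7221]  S=[1.4856 -0.3498; -0.3498 0.4836]  K=[0.8313 -0.1592; 0.0903 -1.0332]  nu=[-1.4086, 1.0418]  x^+=[-1.5703, -5.1519]  P^+=[0.1952 0.0128; 0.0128 0.1421]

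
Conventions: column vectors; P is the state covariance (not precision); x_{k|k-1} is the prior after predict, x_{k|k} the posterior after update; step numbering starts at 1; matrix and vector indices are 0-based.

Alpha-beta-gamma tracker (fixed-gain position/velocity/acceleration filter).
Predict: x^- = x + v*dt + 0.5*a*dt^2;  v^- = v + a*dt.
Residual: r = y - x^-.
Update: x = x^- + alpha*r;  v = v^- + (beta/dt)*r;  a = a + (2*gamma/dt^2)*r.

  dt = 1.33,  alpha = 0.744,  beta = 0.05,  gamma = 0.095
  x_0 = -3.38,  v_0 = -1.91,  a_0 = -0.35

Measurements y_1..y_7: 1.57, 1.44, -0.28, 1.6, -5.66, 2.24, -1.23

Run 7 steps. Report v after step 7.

step 1: x_pred=-6.2299  r=7.7999  x^+=-0.4268  v^+=-2.0823  a^+=0.4878
step 2: x_pred=-2.7648  r=4.2048  x^+=0.3636  v^+=-1.2754  a^+=0.9394
step 3: x_pred=-0.5019  r=0.2219  x^+=-0.3368  v^+=-0.0176  a^+=0.9633
step 4: x_pred=0.4917  r=1.1083  x^+=1.3163  v^+=1.3052  a^+=1.0823
step 5: x_pred=4.0094  r=-9.6694  x^+=-3.1846  v^+=2.3811  a^+=0.0437
step 6: x_pred=0.0209  r=2.2191  x^+=1.6719  v^+=2.5227  a^+=0.2821
step 7: x_pred=5.2765  r=-6.5065  x^+=0.4357  v^+=2.6532  a^+=-0.4168

v_post = 2.6532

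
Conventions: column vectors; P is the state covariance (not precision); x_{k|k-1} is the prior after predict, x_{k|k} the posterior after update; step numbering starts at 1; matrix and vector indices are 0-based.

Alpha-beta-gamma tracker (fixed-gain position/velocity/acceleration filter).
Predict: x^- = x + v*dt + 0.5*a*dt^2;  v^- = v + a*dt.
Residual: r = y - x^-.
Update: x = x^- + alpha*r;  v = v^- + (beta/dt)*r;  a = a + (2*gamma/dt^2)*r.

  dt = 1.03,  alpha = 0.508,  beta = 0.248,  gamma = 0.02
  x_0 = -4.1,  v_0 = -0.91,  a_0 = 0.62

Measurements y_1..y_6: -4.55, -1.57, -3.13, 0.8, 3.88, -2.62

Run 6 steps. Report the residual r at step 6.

step 1: x_pred=-4.7084  r=0.1584  x^+=-4.6279  v^+=-0.2333  a^+=0.6260
step 2: x_pred=-4.5361  r=2.9661  x^+=-3.0293  v^+=1.1257  a^+=0.7378
step 3: x_pred=-1.4785  r=-1.6515  x^+=-2.3175  v^+=1.4880  a^+=0.6755
step 4: x_pred=-0.4265  r=1.2265  x^+=0.1966  v^+=2.4791  a^+=0.7218
step 5: x_pred=3.1329  r=0.7471  x^+=3.5124  v^+=3.4024  a^+=0.7500
step 6: x_pred=7.4147  r=-10.0347  x^+=2.3171  v^+=1.7587  a^+=0.3716

resid = -10.0347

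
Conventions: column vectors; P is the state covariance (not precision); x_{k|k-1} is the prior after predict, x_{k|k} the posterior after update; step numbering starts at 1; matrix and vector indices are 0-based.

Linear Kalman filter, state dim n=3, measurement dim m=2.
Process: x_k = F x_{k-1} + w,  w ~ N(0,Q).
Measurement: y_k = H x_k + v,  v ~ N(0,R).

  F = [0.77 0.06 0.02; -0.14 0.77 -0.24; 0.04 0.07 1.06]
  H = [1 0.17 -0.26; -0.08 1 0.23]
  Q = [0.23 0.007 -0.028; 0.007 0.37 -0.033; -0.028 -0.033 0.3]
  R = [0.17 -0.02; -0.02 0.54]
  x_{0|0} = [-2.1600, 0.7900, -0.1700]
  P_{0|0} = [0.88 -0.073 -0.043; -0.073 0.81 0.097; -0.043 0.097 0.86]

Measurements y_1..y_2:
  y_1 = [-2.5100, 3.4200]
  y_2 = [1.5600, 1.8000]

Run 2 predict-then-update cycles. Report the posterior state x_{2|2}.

step 1: x^-=[-1.6192, 0.9515, -0.2113]  P^-=[0.7472 -0.0891 -0.0122; -0.0891 0.8940 -0.1303; -0.0122 -0.1303 1.2820]  S=[1.0172 -0.0666; -0.0666 1.4614]  K=[0.7181 -0.0710; 0.1346 0.6023; -0.3551 0.0971]  nu=[-1.1075, 2.3876]  x^+=[-2.5841, 2.2404, 0.4138]  P^+=[0.2085 -0.0967 0.2636; -0.0967 0.3563 -0.1805; 0.2636 -0.1805 1.1354]
step 2: x^-=[-1.8471, 1.9876, 0.4921]  P^-=[0.3541 -0.1106 0.2022; -0.1106 0.7560 -0.4918; 0.2022 -0.4918 1.5728]  S=[0.5530 0.0364; 0.0364 1.1655]  K=[0.5175 -0.0955; 0.2273 0.5521; -0.5179 -0.1093]  nu=[3.1971, -0.4485]  x^+=[-0.1496, 2.4667, -1.1147]  P^+=[0.1989 -0.1238 0.3385; -0.1238 0.3630 -0.3451; 0.3385 -0.3451 1.4065]

x_post = [-0.1496, 2.4667, -1.1147]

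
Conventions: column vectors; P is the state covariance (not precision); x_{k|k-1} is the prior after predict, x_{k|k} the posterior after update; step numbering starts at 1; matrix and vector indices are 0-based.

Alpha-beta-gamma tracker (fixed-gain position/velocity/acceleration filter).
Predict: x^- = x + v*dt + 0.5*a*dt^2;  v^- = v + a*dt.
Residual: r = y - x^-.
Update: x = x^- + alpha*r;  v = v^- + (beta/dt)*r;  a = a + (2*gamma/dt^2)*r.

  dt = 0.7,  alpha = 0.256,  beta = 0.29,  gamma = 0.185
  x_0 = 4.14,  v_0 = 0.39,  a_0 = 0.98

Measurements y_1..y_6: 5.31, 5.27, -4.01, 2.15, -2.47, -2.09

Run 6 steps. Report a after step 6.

a_post = 3.8133

step 1: x_pred=4.6531  r=0.6569  x^+=4.8213  v^+=1.3481  a^+=1.4760
step 2: x_pred=6.1266  r=-0.8566  x^+=5.9073  v^+=2.0265  a^+=0.8292
step 3: x_pred=7.5290  r=-11.5390  x^+=4.5750  v^+=-2.1735  a^+=-7.8839
step 4: x_pred=1.1220  r=1.0280  x^+=1.3852  v^+=-7.2664  a^+=-7.1077
step 5: x_pred=-5.4427  r=2.9727  x^+=-4.6817  v^+=-11.0102  a^+=-4.8630
step 6: x_pred=-13.5802  r=11.4902  x^+=-10.6387  v^+=-9.6541  a^+=3.8133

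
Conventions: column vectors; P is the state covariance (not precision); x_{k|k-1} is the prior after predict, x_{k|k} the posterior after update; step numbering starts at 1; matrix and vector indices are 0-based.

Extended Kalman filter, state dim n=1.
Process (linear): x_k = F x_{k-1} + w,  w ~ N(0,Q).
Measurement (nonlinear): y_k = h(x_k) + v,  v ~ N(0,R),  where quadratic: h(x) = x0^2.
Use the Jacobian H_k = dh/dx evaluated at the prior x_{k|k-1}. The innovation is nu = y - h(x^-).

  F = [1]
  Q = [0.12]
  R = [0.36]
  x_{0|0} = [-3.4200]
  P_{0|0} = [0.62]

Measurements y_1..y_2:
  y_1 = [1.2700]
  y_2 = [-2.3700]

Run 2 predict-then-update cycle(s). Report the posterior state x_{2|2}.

x_post = [-0.5907]

step 1: x^-=[-3.4200]  P^-=[0.7400]  H_jac=[-6.8400]  S=[34.9813]  K=[-0.1447]  nu=[-10.4264]  x^+=[-1.9114]  P^+=[0.0076]
step 2: x^-=[-1.9114]  P^-=[0.1276]  H_jac=[-3.8227]  S=[2.2249]  K=[-0.2193]  nu=[-6.0233]  x^+=[-0.5907]  P^+=[0.0206]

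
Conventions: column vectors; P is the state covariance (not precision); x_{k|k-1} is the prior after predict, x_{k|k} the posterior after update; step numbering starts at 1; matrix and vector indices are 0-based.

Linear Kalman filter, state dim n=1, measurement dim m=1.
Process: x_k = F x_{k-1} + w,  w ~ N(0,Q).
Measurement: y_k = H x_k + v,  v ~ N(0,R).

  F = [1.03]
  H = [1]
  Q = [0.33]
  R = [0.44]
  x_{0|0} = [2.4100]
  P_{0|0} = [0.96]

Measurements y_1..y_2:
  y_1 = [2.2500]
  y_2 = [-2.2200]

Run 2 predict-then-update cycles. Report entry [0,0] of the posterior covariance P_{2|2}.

step 1: x^-=[2.4823]  P^-=[1.3485]  S=[1.7885]  K=[0.7540]  nu=[-0.2323]  x^+=[2.3072]  P^+=[0.3318]
step 2: x^-=[2.3764]  P^-=[0.6820]  S=[1.1220]  K=[0.6078]  nu=[-4.5964]  x^+=[-0.4174]  P^+=[0.2674]

P_post[0,0] = 0.2674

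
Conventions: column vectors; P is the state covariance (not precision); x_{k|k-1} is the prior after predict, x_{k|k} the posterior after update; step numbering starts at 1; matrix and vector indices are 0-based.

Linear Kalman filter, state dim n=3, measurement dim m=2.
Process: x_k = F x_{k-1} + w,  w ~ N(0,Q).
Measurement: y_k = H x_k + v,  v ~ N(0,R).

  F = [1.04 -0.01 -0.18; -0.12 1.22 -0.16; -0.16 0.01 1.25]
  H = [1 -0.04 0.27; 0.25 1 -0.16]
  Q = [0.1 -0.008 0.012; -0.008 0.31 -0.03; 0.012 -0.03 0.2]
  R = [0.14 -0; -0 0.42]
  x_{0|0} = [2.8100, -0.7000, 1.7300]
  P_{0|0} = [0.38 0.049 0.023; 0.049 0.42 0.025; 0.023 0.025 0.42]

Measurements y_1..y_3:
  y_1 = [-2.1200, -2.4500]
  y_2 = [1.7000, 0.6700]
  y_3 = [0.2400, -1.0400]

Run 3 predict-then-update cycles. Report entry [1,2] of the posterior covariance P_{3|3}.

P_post[1,2] = 0.3373

step 1: x^-=[2.6180, -1.4680, 1.7059]  P^-=[0.5151 0.0050 -0.1150; 0.0050 0.9281 -0.0760; -0.1150 -0.0760 0.8573]  S=[0.6583 0.0492; 0.0492 1.4383]  K=[0.7290 0.0809; -0.1292 0.6590; 0.1946 -0.1748]  nu=[-5.2573, -1.3636]  x^+=[-1.3251, -1.6872, 0.9210]  P^+=[0.1500 -0.0328 -0.1826; -0.0328 0.3008 0.0989; -0.1826 0.0989 0.7917]
step 2: x^-=[-1.5270, -2.0468, 1.3464]  P^-=[0.3574 -0.0443 -0.4355; -0.0443 0.7441 -0.0020; -0.4355 -0.0020 1.5166]  S=[0.3775 -0.0101; -0.0101 1.2386]  K=[0.6424 0.0978; -0.1819 0.5906; -0.0765 -0.2861]  nu=[2.7816, 3.3139]  x^+=[0.5843, -0.5955, 0.1857]  P^+=[0.1910 -0.0681 -0.3842; -0.0681 0.2974 0.2021; -0.3842 0.2021 1.4134]
step 3: x^-=[0.5802, -0.8263, 0.1327]  P^-=[0.4984 -0.0697 -0.8521; -0.0697 0.7179 0.0636; -0.8521 0.0636 2.5724]  S=[0.3711 0.0122; 0.0122 1.2479]  K=[0.7257 0.1462; -0.2371 0.5555; -0.4169 -0.4455]  nu=[-0.4090, -0.3375]  x^+=[0.2340, -0.9168, 0.4535]  P^+=[0.2737 -0.1117 -0.6539; -0.1117 0.3152 0.3373; -0.6539 0.3373 2.2557]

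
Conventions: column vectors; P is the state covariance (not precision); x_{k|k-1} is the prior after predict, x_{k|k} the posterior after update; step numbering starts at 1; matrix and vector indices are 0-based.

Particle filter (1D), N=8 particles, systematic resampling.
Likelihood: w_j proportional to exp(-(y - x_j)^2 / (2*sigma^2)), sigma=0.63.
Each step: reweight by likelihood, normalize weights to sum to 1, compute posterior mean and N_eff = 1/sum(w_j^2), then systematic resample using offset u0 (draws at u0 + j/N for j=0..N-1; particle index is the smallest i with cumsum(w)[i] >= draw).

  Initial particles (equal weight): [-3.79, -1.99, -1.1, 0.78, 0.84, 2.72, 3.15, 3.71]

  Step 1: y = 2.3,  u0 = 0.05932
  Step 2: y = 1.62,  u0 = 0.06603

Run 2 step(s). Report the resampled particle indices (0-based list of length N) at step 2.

step 1: w=[0.0000, 0.0000, 0.0000, 0.0387, 0.0485, 0.5689, 0.2859, 0.0581]  mean=2.7343  Neff=2.4237  idx=[4, 5, 5, 5, 5, 6, 6, 6]
step 2: w=[0.3112, 0.1459, 0.1459, 0.1459, 0.1459, 0.0351, 0.0351, 0.0351]  mean=2.1801  Neff=5.3857  idx=[0, 0, 1, 1, 2, 3, 4, 6]

resampled_idx = [0, 0, 1, 1, 2, 3, 4, 6]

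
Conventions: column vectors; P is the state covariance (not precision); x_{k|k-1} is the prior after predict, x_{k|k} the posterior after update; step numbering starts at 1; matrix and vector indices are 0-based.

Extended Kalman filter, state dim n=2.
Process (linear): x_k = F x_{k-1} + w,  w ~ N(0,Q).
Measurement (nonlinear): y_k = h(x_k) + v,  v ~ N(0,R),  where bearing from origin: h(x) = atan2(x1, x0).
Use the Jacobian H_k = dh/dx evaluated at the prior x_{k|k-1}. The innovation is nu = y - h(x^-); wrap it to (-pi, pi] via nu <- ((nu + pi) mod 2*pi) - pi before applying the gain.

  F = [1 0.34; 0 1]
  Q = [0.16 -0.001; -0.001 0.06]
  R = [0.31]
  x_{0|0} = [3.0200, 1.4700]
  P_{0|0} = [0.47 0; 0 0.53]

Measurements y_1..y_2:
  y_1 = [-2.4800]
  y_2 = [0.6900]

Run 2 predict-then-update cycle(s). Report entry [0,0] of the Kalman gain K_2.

K[0,0] = 0.1913

step 1: x^-=[3.5198, 1.4700]  P^-=[0.6913 0.1792; 0.1792 0.5900]  H_jac=[-0.1010 0.2419]  S=[0.3428]  K=[-0.0773; 0.3635]  nu=[-2.8756]  x^+=[3.7420, 0.4247]  P^+=[0.6892 0.1888; 0.1888 0.5447]
step 2: x^-=[3.8864, 0.4247]  P^-=[1.0406 0.3730; 0.3730 0.6047]  H_jac=[-0.0278 0.2543]  S=[0.3446]  K=[0.1913; 0.4161]  nu=[0.5812]  x^+=[3.9976, 0.6665]  P^+=[1.0280 0.3456; 0.3456 0.5450]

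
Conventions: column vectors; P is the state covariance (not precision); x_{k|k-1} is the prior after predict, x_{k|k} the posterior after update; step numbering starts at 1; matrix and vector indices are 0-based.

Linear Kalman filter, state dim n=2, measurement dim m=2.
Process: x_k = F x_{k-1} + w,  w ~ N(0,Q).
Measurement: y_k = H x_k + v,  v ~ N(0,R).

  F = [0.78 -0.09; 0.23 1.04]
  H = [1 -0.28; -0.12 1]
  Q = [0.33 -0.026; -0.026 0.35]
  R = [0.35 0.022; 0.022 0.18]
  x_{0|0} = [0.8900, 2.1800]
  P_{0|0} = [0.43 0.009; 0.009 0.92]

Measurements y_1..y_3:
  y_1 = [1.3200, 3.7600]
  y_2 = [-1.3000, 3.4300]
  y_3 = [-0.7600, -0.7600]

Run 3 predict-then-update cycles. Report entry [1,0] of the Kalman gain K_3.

K[1,0] = -0.0054

step 1: x^-=[0.4980, 2.4719]  P^-=[0.5978 -0.0279; -0.0279 1.3721]  S=[1.0710 -0.4627; -0.4627 1.5674]  K=[0.6167 0.1185; -0.0064 0.8756]  nu=[1.5141, 1.3479]  x^+=[1.5915, 3.6424]  P^+=[0.2361 0.0632; 0.0632 0.1651]
step 2: x^-=[0.9135, 4.1542]  P^-=[0.4661 0.0509; 0.0509 0.5713]  S=[0.8324 -0.1413; -0.1413 0.7458]  K=[0.5597 0.0993; -0.0025 0.7574]  nu=[-1.0504, -0.6145]  x^+=[0.2646, 3.6913]  P^+=[0.2137 0.0558; 0.0558 0.1430]
step 3: x^-=[-0.1258, 3.8998]  P^-=[0.4533 0.0431; 0.0431 0.5427]  S=[0.8218 -0.1398; -0.1398 0.7188]  K=[0.5526 0.0917; -0.0054 0.7467]  nu=[0.4578, -4.6749]  x^+=[-0.3017, 0.4068]  P^+=[0.2105 0.0539; 0.0539 0.1407]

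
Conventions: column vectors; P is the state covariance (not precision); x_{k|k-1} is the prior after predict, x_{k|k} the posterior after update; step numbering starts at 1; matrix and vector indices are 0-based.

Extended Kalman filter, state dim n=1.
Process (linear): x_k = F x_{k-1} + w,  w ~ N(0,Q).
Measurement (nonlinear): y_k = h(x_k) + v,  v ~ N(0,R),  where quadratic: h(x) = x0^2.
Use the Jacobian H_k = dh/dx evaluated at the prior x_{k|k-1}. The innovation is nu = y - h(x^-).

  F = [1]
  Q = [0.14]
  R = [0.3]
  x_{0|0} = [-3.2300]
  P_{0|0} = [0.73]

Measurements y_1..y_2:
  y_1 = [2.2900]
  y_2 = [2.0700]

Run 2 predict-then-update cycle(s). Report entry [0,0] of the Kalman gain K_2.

step 1: x^-=[-3.2300]  P^-=[0.8700]  H_jac=[-6.4600]  S=[36.6065]  K=[-0.1535]  nu=[-8.1429]  x^+=[-1.9798]  P^+=[0.0071]
step 2: x^-=[-1.9798]  P^-=[0.1471]  H_jac=[-3.9596]  S=[2.6068]  K=[-0.2235]  nu=[-1.8497]  x^+=[-1.5664]  P^+=[0.0169]

K[0,0] = -0.2235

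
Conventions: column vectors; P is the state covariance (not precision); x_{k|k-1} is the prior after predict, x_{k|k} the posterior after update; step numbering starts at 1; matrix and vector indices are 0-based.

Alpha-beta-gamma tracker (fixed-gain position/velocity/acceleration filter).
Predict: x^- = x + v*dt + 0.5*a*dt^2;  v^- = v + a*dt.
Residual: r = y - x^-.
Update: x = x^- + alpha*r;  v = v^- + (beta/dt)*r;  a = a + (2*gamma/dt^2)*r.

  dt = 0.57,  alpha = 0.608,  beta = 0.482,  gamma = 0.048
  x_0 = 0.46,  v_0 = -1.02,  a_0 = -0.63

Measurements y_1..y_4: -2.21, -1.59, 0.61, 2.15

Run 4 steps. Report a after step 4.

step 1: x_pred=-0.2237  r=-1.9863  x^+=-1.4314  v^+=-3.0587  a^+=-1.2169
step 2: x_pred=-3.3725  r=1.7825  x^+=-2.2888  v^+=-2.2450  a^+=-0.6902
step 3: x_pred=-3.6805  r=4.2905  x^+=-1.0719  v^+=0.9897  a^+=0.5775
step 4: x_pred=-0.4139  r=2.5639  x^+=1.1449  v^+=3.4870  a^+=1.3351

a_post = 1.3351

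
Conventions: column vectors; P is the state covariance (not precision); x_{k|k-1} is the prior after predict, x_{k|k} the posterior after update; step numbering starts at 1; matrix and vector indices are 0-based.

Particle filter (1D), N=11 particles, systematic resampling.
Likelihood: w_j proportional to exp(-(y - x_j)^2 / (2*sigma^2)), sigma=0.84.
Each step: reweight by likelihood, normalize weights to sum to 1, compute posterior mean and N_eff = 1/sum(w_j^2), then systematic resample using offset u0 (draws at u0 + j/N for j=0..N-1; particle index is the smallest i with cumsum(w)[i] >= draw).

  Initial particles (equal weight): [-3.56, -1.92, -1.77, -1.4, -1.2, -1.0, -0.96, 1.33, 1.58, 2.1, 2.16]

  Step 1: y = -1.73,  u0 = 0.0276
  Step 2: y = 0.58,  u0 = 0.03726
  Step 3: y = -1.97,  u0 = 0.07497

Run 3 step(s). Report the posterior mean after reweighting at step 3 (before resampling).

step 1: w=[0.0181, 0.1890, 0.1937, 0.1795, 0.1589, 0.1329, 0.1274, 0.0003, 0.0001, 0.0000, 0.0000]  mean=-1.4670  Neff=6.0610  idx=[1, 1, 2, 2, 2, 3, 3, 4, 5, 5, 6]
step 2: w=[0.0142, 0.0142, 0.0237, 0.0237, 0.0237, 0.0739, 0.0739, 0.1259, 0.2027, 0.2027, 0.2214]  mean=-1.1564  Neff=6.2486  idx=[2, 5, 6, 7, 8, 8, 9, 9, 9, 10, 10]
step 3: w=[0.1439, 0.1176, 0.1176, 0.0972, 0.0760, 0.0760, 0.0760, 0.0760, 0.0760, 0.0718, 0.0718]  mean=-1.2186  Neff=10.3073  idx=[0, 1, 1, 2, 3, 4, 5, 7, 8, 9, 10]

post_mean = -1.2186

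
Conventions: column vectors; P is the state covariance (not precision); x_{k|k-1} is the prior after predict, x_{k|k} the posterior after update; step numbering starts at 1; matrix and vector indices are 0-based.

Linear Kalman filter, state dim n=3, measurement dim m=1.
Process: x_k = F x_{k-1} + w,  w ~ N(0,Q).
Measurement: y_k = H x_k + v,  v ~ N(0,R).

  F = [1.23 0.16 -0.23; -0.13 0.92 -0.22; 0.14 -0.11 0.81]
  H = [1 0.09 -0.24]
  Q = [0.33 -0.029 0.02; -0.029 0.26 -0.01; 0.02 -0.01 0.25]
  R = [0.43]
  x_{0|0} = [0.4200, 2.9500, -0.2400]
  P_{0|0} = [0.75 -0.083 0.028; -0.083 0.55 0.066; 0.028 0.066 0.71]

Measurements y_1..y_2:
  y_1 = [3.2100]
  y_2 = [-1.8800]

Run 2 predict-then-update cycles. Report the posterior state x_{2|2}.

step 1: x^-=[1.0438, 2.7122, -0.4601]  P^-=[1.4629 -0.1473 0.0538; -0.1473 0.7673 -0.1707; 0.0538 -0.1707 0.7343]  S=[1.8965]  K=[0.7576; -0.0196; -0.0727]  nu=[1.8117]  x^+=[2.4163, 2.6766, -0.5918]  P^+=[0.3744 -0.1191 0.1582; -0.1191 0.7666 -0.1734; 0.1582 -0.1734 0.7243]
step 2: x^-=[3.5364, 2.2786, -0.4355]  P^-=[0.8308 -0.0669 0.0751; -0.0669 1.0579 -0.3955; 0.0751 -0.3955 0.8123]  S=[1.2852]  K=[0.6278; 0.0959; -0.1209]  nu=[-5.7260]  x^+=[-0.0582, 1.7296, 0.2569]  P^+=[0.3244 -0.1443 0.1727; -0.1443 1.0461 -0.3806; 0.1727 -0.3806 0.7935]

x_post = [-0.0582, 1.7296, 0.2569]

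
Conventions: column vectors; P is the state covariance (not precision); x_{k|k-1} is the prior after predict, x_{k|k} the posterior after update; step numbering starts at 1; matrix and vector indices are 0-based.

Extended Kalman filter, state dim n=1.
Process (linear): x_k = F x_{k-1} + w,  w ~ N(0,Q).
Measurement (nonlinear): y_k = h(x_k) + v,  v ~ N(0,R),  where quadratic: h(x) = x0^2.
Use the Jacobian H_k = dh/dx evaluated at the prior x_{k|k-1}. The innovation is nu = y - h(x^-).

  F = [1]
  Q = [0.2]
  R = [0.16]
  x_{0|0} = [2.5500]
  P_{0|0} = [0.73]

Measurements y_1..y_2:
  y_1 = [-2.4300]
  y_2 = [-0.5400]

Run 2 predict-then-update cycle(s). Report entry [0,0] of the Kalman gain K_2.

step 1: x^-=[2.5500]  P^-=[0.9300]  H_jac=[5.1000]  S=[24.3493]  K=[0.1948]  nu=[-8.9325]  x^+=[0.8100]  P^+=[0.0061]
step 2: x^-=[0.8100]  P^-=[0.2061]  H_jac=[1.6201]  S=[0.7010]  K=[0.4764]  nu=[-1.1962]  x^+=[0.2402]  P^+=[0.0470]

K[0,0] = 0.4764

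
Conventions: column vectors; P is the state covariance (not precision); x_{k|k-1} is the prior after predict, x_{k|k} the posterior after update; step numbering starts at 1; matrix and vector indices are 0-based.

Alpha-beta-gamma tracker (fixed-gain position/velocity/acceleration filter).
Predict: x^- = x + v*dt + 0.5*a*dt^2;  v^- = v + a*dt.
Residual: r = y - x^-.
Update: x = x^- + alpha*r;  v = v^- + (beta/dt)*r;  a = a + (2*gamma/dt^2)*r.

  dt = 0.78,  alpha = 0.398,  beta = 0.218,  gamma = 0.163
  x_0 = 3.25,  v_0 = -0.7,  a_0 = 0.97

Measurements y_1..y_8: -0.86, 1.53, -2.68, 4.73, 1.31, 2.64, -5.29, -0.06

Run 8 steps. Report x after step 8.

step 1: x_pred=2.9991  r=-3.8591  x^+=1.4632  v^+=-1.0220  a^+=-1.0978
step 2: x_pred=0.3321  r=1.1979  x^+=0.8089  v^+=-1.5435  a^+=-0.4559
step 3: x_pred=-0.5337  r=-2.1463  x^+=-1.3879  v^+=-2.4989  a^+=-1.6060
step 4: x_pred=-3.8256  r=8.5556  x^+=-0.4205  v^+=-1.3604  a^+=2.9784
step 5: x_pred=-0.5756  r=1.8856  x^+=0.1749  v^+=1.4898  a^+=3.9888
step 6: x_pred=2.5503  r=0.0897  x^+=2.5860  v^+=4.6261  a^+=4.0368
step 7: x_pred=7.4223  r=-12.7123  x^+=2.3628  v^+=4.2219  a^+=-2.7748
step 8: x_pred=4.8118  r=-4.8718  x^+=2.8728  v^+=0.6959  a^+=-5.3853

x_post = 2.8728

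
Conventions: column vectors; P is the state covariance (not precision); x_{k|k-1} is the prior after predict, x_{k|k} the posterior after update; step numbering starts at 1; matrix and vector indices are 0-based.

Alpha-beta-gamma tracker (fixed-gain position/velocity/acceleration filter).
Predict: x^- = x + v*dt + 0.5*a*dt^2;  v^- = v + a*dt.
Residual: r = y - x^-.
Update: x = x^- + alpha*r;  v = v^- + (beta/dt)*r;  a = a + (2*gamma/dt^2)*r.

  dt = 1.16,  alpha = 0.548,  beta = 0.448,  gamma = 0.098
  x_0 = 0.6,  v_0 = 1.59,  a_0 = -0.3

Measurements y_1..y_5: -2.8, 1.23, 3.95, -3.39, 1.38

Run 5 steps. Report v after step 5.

step 1: x_pred=2.2426  r=-5.0426  x^+=-0.5208  v^+=-0.7055  a^+=-1.0345
step 2: x_pred=-2.0351  r=3.2651  x^+=-0.2458  v^+=-0.6445  a^+=-0.5589
step 3: x_pred=-1.3695  r=5.3195  x^+=1.5456  v^+=0.7616  a^+=0.2159
step 4: x_pred=2.5743  r=-5.9643  x^+=-0.6941  v^+=-1.2914  a^+=-0.6528
step 5: x_pred=-2.6314  r=4.0114  x^+=-0.4331  v^+=-0.4995  a^+=-0.0685

v_post = -0.4995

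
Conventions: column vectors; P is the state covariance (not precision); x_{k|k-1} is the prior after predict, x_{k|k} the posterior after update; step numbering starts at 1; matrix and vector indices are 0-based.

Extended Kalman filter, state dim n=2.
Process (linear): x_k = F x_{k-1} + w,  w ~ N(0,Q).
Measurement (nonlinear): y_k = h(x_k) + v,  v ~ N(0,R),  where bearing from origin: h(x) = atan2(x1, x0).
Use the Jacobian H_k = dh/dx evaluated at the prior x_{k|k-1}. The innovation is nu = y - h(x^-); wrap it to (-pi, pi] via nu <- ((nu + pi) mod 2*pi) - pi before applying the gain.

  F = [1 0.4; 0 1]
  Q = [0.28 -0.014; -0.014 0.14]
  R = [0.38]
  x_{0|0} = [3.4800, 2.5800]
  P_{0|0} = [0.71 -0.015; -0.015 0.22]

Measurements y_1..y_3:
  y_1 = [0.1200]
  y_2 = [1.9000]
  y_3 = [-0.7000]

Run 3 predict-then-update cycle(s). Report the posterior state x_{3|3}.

step 1: x^-=[4.5120, 2.5800]  P^-=[1.0132 0.0590; 0.0590 0.3600]  H_jac=[-0.0955 0.1670]  S=[0.3974]  K=[-0.2187; 0.1371]  nu=[-0.3994]  x^+=[4.5994, 2.5252]  P^+=[0.9942 0.0709; 0.0709 0.3525]
step 2: x^-=[5.6094, 2.5252]  P^-=[1.3873 0.1979; 0.1979 0.4925]  H_jac=[-0.0667 0.1482]  S=[0.3931]  K=[-0.1609; 0.1521]  nu=[1.4770]  x^+=[5.3718, 2.7499]  P^+=[1.3772 0.2075; 0.2075 0.4834]
step 3: x^-=[6.4718, 2.7499]  P^-=[1.9005 0.3869; 0.3869 0.6234]  H_jac=[-0.0556 0.1309]  S=[0.3909]  K=[-0.1408; 0.1537]  nu=[-1.1018]  x^+=[6.6270, 2.5806]  P^+=[1.8928 0.3954; 0.3954 0.6142]

x_post = [6.6270, 2.5806]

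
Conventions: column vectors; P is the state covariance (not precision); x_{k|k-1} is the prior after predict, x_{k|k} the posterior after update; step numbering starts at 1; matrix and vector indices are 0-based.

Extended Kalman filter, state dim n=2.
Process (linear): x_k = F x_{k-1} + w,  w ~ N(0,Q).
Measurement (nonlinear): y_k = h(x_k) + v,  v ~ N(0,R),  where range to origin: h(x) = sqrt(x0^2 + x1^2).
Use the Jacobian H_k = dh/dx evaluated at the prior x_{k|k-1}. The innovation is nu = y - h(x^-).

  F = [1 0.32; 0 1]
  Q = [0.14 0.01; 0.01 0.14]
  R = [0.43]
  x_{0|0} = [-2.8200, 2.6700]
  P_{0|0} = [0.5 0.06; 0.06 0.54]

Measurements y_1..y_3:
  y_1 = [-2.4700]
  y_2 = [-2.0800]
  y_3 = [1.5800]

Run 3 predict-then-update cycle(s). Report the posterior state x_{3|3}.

x_post = [1.5265, 0.6877]

step 1: x^-=[-1.9656, 2.6700]  P^-=[0.7337 0.2428; 0.2428 0.6800]  H_jac=[-0.5929 0.8053]  S=[0.8970]  K=[-0.2669; 0.4500]  nu=[-5.7855]  x^+=[-0.4213, 0.0665]  P^+=[0.6698 0.3506; 0.3506 0.4983]
step 2: x^-=[-0.4000, 0.0665]  P^-=[1.0852 0.5200; 0.5200 0.6383]  H_jac=[-0.9865 0.1640]  S=[1.3348]  K=[-0.7380; -0.3059]  nu=[-2.4855]  x^+=[1.4344, 0.8267]  P^+=[0.3581 0.2187; 0.2187 0.5135]
step 3: x^-=[1.6989, 0.8267]  P^-=[0.6906 0.3930; 0.3930 0.6535]  H_jac=[0.8992 0.4376]  S=[1.4228]  K=[0.5573; 0.4494]  nu=[-0.3094]  x^+=[1.5265, 0.6877]  P^+=[0.2487 0.0367; 0.0367 0.3662]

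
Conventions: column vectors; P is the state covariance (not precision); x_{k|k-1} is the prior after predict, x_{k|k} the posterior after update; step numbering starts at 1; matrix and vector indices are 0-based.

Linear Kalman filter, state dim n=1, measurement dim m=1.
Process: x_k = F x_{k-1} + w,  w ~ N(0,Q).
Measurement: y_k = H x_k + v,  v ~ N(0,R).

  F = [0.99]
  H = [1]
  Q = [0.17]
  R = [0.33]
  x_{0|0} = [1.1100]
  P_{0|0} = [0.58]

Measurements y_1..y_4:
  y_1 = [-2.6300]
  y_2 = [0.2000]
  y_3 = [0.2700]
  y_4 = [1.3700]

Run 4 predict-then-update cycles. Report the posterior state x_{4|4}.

step 1: x^-=[1.0989]  P^-=[0.7385]  S=[1.0685]  K=[0.6911]  nu=[-3.7289]  x^+=[-1.4783]  P^+=[0.2281]
step 2: x^-=[-1.4635]  P^-=[0.3935]  S=[0.7235]  K=[0.5439]  nu=[1.6635]  x^+=[-0.5587]  P^+=[0.1795]
step 3: x^-=[-0.5531]  P^-=[0.3459]  S=[0.6759]  K=[0.5118]  nu=[0.8231]  x^+=[-0.1319]  P^+=[0.1689]
step 4: x^-=[-0.1306]  P^-=[0.3355]  S=[0.6655]  K=[0.5042]  nu=[1.5006]  x^+=[0.6260]  P^+=[0.1664]

x_post = [0.6260]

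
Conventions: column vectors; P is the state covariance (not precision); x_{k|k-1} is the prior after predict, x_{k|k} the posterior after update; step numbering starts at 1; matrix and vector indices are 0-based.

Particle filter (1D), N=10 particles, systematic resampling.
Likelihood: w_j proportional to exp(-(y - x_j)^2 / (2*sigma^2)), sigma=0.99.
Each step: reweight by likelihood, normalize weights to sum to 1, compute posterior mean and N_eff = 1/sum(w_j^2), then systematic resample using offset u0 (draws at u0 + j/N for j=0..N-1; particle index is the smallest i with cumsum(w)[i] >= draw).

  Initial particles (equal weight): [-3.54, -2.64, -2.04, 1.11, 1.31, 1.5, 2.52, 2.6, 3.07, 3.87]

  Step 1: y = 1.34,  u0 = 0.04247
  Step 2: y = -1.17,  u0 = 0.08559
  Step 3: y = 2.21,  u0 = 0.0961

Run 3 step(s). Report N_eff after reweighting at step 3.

N_eff = 9.8112

step 1: w=[0.0000, 0.0001, 0.0007, 0.2343, 0.2406, 0.2376, 0.1183, 0.1071, 0.0523, 0.0092]  mean=1.7024  Neff=5.0643  idx=[3, 3, 4, 4, 4, 5, 5, 6, 7, 8]
step 2: w=[0.2165, 0.2165, 0.1332, 0.1332, 0.1332, 0.0809, 0.0809, 0.0030, 0.0022, 0.0003]  mean=1.2611  Neff=6.2448  idx=[0, 0, 1, 1, 2, 3, 3, 4, 5, 6]
step 3: w=[0.0849, 0.0849, 0.0849, 0.0849, 0.1042, 0.1042, 0.1042, 0.1042, 0.1218, 0.1218]  mean=1.2883  Neff=9.8112  idx=[1, 2, 3, 4, 5, 6, 7, 8, 9, 9]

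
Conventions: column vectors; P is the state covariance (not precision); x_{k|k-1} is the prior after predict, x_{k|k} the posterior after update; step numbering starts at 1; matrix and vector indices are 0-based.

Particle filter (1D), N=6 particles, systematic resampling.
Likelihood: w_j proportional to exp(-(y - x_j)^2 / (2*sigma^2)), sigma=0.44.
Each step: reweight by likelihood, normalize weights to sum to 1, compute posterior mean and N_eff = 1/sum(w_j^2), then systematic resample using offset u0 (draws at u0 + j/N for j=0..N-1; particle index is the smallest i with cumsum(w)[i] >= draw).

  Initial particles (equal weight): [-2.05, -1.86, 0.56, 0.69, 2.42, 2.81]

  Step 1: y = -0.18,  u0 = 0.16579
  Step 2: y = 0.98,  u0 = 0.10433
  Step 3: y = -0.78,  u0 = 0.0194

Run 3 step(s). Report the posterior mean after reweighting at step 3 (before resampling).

step 1: w=[0.0003, 0.0018, 0.6306, 0.3673, 0.0000, 0.0000]  mean=0.6027  Neff=1.8776  idx=[2, 2, 2, 3, 3, 3]
step 2: w=[0.1469, 0.1469, 0.1469, 0.1864, 0.1864, 0.1864]  mean=0.6327  Neff=5.9167  idx=[0, 1, 2, 3, 4, 5]
step 3: w=[0.2399, 0.2399, 0.2399, 0.0934, 0.0934, 0.0934]  mean=0.5964  Neff=5.0283  idx=[0, 0, 1, 2, 2, 4]

post_mean = 0.5964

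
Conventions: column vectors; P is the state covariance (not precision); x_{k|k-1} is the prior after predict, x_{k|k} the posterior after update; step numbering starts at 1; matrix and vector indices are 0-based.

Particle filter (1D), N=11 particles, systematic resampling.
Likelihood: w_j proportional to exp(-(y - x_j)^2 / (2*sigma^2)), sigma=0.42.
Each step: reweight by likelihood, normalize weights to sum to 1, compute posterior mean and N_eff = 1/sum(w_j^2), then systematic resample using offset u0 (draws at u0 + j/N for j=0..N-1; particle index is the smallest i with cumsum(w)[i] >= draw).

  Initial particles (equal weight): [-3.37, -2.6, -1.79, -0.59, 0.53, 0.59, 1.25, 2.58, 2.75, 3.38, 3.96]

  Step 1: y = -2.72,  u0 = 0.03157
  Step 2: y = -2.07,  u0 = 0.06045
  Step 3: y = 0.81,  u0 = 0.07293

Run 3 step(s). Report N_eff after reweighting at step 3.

step 1: w=[0.2240, 0.7121, 0.0639, 0.0000, 0.0000, 0.0000, 0.0000, 0.0000, 0.0000, 0.0000, 0.0000]  mean=-2.7207  Neff=1.7814  idx=[0, 0, 0, 1, 1, 1, 1, 1, 1, 1, 2]
step 2: w=[0.0021, 0.0021, 0.0021, 0.1132, 0.1132, 0.1132, 0.1132, 0.1132, 0.1132, 0.1132, 0.2010]  mean=-2.4420  Neff=7.6806  idx=[3, 4, 5, 5, 6, 7, 8, 9, 9, 10, 10]
step 3: w=[0.0000, 0.0000, 0.0000, 0.0000, 0.0000, 0.0000, 0.0000, 0.0000, 0.0000, 0.5000, 0.5000]  mean=-1.7900  Neff=2.0000  idx=[9, 9, 9, 9, 9, 10, 10, 10, 10, 10, 10]

N_eff = 2.0000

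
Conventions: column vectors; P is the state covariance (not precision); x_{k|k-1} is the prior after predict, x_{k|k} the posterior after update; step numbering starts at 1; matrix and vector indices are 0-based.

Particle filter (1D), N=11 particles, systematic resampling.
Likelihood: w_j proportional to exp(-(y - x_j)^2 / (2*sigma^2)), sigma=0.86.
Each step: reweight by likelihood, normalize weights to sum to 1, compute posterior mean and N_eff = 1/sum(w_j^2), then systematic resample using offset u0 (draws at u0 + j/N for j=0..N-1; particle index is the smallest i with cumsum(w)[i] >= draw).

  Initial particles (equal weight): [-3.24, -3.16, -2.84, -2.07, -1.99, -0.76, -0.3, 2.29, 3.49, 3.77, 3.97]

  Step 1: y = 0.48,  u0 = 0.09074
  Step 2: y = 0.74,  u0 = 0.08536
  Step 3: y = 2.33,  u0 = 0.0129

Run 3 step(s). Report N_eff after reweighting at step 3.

step 1: w=[0.0001, 0.0001, 0.0005, 0.0106, 0.0140, 0.3054, 0.5723, 0.0943, 0.0019, 0.0006, 0.0002]  mean=-0.2301  Neff=2.3254  idx=[5, 5, 5, 6, 6, 6, 6, 6, 6, 7, 10]
step 2: w=[0.0584, 0.0584, 0.0584, 0.1287, 0.1287, 0.1287, 0.1287, 0.1287, 0.1287, 0.0527, 0.0002]  mean=-0.2432  Neff=8.9038  idx=[1, 3, 3, 4, 5, 5, 6, 7, 7, 8, 9]
step 3: w=[0.0015, 0.0086, 0.0086, 0.0086, 0.0086, 0.0086, 0.0086, 0.0086, 0.0086, 0.0086, 0.9212]  mean=2.0853  Neff=1.1774  idx=[2, 10, 10, 10, 10, 10, 10, 10, 10, 10, 10]

N_eff = 1.1774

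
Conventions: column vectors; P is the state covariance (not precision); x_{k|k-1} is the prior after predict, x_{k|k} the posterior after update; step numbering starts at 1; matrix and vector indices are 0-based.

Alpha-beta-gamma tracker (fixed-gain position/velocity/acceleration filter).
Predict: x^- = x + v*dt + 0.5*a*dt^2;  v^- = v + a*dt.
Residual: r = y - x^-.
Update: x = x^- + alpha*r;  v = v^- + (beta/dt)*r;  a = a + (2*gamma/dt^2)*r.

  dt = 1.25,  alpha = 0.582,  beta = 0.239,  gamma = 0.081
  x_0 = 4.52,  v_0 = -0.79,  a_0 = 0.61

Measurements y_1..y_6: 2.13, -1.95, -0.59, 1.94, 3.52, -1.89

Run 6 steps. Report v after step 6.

step 1: x_pred=4.0091  r=-1.8791  x^+=2.9154  v^+=-0.3868  a^+=0.4152
step 2: x_pred=2.7563  r=-4.7063  x^+=0.0172  v^+=-0.7677  a^+=-0.0728
step 3: x_pred=-0.9992  r=0.4092  x^+=-0.7610  v^+=-0.7804  a^+=-0.0304
step 4: x_pred=-1.7602  r=3.7002  x^+=0.3933  v^+=-0.1108  a^+=0.3533
step 5: x_pred=0.5308  r=2.9892  x^+=2.2705  v^+=0.9023  a^+=0.6632
step 6: x_pred=3.9165  r=-5.8065  x^+=0.5371  v^+=0.6211  a^+=0.0612

v_post = 0.6211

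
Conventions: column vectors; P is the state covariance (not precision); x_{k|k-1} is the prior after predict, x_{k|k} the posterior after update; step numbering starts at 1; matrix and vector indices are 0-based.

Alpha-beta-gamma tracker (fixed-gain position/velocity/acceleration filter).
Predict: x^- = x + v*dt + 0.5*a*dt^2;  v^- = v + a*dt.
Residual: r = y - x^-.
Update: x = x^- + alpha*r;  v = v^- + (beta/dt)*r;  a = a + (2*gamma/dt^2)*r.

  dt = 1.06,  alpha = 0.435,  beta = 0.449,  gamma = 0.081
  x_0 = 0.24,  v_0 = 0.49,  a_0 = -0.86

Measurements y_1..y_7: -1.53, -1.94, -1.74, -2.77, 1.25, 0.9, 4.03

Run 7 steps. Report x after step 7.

step 1: x_pred=0.2763  r=-1.8063  x^+=-0.5095  v^+=-1.1867  a^+=-1.1204
step 2: x_pred=-2.3968  r=0.4568  x^+=-2.1981  v^+=-2.1808  a^+=-1.0546
step 3: x_pred=-5.1023  r=3.3623  x^+=-3.6397  v^+=-1.8745  a^+=-0.5698
step 4: x_pred=-5.9467  r=3.1767  x^+=-4.5649  v^+=-1.1328  a^+=-0.1118
step 5: x_pred=-5.8285  r=7.0785  x^+=-2.7493  v^+=1.7470  a^+=0.9088
step 6: x_pred=-0.3869  r=1.2869  x^+=0.1729  v^+=3.2555  a^+=1.0943
step 7: x_pred=4.2385  r=-0.2085  x^+=4.1478  v^+=4.3272  a^+=1.0643

x_post = 4.1478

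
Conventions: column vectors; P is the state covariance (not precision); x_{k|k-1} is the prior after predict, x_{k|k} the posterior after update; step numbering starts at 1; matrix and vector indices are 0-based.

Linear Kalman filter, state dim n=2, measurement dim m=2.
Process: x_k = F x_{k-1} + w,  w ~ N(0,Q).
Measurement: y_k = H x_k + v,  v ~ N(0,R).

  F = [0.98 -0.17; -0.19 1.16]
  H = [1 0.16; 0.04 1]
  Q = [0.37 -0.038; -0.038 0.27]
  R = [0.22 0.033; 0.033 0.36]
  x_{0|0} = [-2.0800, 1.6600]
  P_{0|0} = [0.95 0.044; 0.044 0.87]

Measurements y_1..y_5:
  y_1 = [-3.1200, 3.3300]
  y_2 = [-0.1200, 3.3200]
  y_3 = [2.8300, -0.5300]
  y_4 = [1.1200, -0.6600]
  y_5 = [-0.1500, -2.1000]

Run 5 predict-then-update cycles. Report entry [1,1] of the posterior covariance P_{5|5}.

P_post[1,1] = 0.2227

step 1: x^-=[-2.3206, 2.3208]  P^-=[1.2929 -0.3350; -0.3350 1.4556]  S=[1.4429 -0.0196; -0.0196 1.7908]  K=[0.8568 -0.1488; -0.0599 0.8047]  nu=[-1.1707, 1.1020]  x^+=[-3.4877, 3.2776]  P^+=[0.1889 -0.0329; -0.0329 0.2890]
step 2: x^-=[-3.9752, 4.4647]  P^-=[0.5707 -0.1686; -0.1686 0.6802]  S=[0.7541 -0.0050; -0.0050 1.0276]  K=[0.7200 -0.1383; -0.0749 0.6550]  nu=[3.1408, -0.9857]  x^+=[-1.5773, 3.5839]  P^+=[0.1590 -0.0324; -0.0324 0.2346]
step 3: x^-=[-2.1550, 4.4570]  P^-=[0.5403 -0.1518; -0.1518 0.6057]  S=[0.7273 -0.0012; -0.0012 0.9545]  K=[0.7093 -0.1355; -0.0744 0.6282]  nu=[4.2719, -4.9008]  x^+=[1.5391, 1.0607]  P^+=[0.1566 -0.0316; -0.0316 0.2250]
step 4: x^-=[1.3279, 0.9380]  P^-=[0.5375 -0.1485; -0.1485 0.5923]  S=[0.7251 -0.0002; -0.0002 0.9413]  K=[0.7084 -0.1348; -0.0739 0.6229]  nu=[-0.3580, -1.6511]  x^+=[1.2969, -0.0640]  P^+=[0.1564 -0.0314; -0.0314 0.2231]
step 5: x^-=[1.2818, -0.3207]  P^-=[0.5371 -0.1478; -0.1478 0.5896]  S=[0.7249 0.0001; 0.0001 0.9387]  K=[0.7083 -0.1346; -0.0738 0.6219]  nu=[-1.3805, -1.8306]  x^+=[0.5504, -1.3572]  P^+=[0.1564 -0.0314; -0.0314 0.2227]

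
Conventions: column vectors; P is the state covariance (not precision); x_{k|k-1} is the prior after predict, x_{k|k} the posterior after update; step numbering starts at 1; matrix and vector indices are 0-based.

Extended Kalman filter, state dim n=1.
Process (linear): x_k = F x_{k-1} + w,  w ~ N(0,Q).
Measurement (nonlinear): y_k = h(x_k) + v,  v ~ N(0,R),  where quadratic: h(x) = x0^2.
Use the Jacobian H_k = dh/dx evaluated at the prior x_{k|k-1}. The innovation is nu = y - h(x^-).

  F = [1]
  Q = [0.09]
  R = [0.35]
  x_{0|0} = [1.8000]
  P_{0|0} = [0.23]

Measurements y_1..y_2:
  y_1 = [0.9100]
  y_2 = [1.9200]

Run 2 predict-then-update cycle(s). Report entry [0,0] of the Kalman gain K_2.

K[0,0] = 0.2723

step 1: x^-=[1.8000]  P^-=[0.3200]  H_jac=[3.6000]  S=[4.4972]  K=[0.2562]  nu=[-2.3300]  x^+=[1.2031]  P^+=[0.0249]
step 2: x^-=[1.2031]  P^-=[0.1149]  H_jac=[2.4063]  S=[1.0153]  K=[0.2723]  nu=[0.4724]  x^+=[1.3318]  P^+=[0.0396]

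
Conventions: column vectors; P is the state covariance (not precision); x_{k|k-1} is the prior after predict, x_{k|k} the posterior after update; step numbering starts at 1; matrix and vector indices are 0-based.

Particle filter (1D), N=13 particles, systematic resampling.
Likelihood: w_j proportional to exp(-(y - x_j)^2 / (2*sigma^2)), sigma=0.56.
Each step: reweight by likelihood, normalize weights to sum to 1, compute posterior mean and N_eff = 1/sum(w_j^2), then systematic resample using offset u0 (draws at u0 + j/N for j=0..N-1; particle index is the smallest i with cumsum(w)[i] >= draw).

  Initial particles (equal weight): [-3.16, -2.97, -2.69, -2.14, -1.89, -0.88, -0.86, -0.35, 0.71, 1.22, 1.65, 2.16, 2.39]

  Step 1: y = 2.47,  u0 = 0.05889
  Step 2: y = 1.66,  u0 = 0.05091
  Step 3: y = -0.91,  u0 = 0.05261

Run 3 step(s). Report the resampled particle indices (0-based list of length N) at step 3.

resampled_idx = [0, 0, 0, 0, 1, 1, 1, 1, 2, 2, 2, 2, 2]

step 1: w=[0.0000, 0.0000, 0.0000, 0.0000, 0.0000, 0.0000, 0.0000, 0.0000, 0.0031, 0.0363, 0.1501, 0.3763, 0.4341]  mean=2.1446  Neff=2.8255  idx=[10, 10, 11, 11, 11, 11, 11, 12, 12, 12, 12, 12, 12]
step 2: w=[0.1262, 0.1262, 0.0847, 0.0847, 0.0847, 0.0847, 0.0847, 0.0540, 0.0540, 0.0540, 0.0540, 0.0540, 0.0540]  mean=2.1057  Neff=11.7304  idx=[0, 1, 1, 2, 3, 4, 5, 5, 6, 8, 9, 11, 12]
step 3: w=[0.3262, 0.3262, 0.3262, 0.0034, 0.0034, 0.0034, 0.0034, 0.0034, 0.0034, 0.0003, 0.0003, 0.0003, 0.0003]  mean=1.6612  Neff=3.1320  idx=[0, 0, 0, 0, 1, 1, 1, 1, 2, 2, 2, 2, 2]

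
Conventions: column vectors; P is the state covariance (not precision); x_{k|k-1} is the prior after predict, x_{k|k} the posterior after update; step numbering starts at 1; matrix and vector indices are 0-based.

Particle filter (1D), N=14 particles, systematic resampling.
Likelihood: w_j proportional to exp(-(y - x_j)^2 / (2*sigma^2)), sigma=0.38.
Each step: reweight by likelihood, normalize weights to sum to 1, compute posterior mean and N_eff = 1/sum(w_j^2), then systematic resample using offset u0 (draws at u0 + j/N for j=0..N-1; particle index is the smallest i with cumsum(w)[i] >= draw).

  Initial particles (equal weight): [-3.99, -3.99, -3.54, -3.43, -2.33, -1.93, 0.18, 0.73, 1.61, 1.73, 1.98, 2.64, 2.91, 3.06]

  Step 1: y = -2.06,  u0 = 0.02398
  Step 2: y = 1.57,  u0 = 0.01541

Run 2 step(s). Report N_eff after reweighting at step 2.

step 1: w=[0.0000, 0.0000, 0.0003, 0.0009, 0.4511, 0.5477, 0.0000, 0.0000, 0.0000, 0.0000, 0.0000, 0.0000, 0.0000, 0.0000]  mean=-2.1123  Neff=1.9861  idx=[4, 4, 4, 4, 4, 4, 5, 5, 5, 5, 5, 5, 5, 5]
step 2: w=[0.0000, 0.0000, 0.0000, 0.0000, 0.0000, 0.0000, 0.1250, 0.1250, 0.1250, 0.1250, 0.1250, 0.1250, 0.1250, 0.1250]  mean=-1.9300  Neff=8.0004  idx=[6, 6, 7, 7, 8, 8, 9, 10, 10, 11, 11, 12, 12, 13]

N_eff = 8.0004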